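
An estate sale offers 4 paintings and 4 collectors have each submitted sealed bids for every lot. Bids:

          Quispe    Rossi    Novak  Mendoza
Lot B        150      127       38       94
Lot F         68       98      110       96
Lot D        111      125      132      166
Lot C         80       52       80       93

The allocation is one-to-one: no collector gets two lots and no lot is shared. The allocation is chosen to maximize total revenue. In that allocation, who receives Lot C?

Novak receives Lot C.

Optimal: Quispe→Lot B ($150), Rossi→Lot F ($98), Novak→Lot C ($80), Mendoza→Lot D ($166) — total 150+98+80+166 = $494.
Column-greedy (each lot in turn goes to its best remaining collector) gives $478, worse by 16.
Novak's own top lot is Lot D ($132), but forcing Novak→Lot D and reassigning the rest optimally gives only $473 — worse by 21.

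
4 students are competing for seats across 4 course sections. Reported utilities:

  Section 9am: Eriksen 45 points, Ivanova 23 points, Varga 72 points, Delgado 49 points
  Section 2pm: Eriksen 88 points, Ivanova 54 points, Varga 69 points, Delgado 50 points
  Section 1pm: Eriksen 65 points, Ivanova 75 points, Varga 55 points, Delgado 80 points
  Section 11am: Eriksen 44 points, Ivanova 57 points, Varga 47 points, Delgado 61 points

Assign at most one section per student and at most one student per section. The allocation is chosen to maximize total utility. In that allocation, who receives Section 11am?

Ivanova receives Section 11am.

Treat this as an assignment problem: match each student to one section.
Optimal: Eriksen→Section 2pm (88 points), Ivanova→Section 11am (57 points), Varga→Section 9am (72 points), Delgado→Section 1pm (80 points) — total 88+57+72+80 = 297 points.
Row-greedy (each student in turn takes its best remaining section) gives 296 points, worse by 1.
Ivanova's own top section is Section 1pm (75 points), but forcing Ivanova→Section 1pm and reassigning the rest optimally gives only 296 points — worse by 1.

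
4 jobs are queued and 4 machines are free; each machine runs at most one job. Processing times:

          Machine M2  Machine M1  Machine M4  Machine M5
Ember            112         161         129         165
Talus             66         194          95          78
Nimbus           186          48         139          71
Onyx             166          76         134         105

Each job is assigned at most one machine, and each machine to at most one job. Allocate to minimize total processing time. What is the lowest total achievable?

Optimal: Ember→Machine M4 (129 min), Talus→Machine M2 (66 min), Nimbus→Machine M5 (71 min), Onyx→Machine M1 (76 min) — total 129+66+71+76 = 342 min.
Next-best assignment: Ember→Machine M4, Talus→Machine M2, Nimbus→Machine M1, Onyx→Machine M5 = 348 min.

Min total: 342 min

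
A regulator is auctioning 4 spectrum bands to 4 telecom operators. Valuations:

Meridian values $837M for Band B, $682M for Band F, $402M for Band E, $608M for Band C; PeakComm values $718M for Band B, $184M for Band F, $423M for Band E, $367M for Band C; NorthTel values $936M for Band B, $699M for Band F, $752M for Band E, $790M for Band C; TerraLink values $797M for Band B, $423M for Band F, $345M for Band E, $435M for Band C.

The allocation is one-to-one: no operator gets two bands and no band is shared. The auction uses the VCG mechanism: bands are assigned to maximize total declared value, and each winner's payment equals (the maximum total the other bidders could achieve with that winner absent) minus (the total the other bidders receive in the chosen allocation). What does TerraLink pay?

Efficient allocation: Meridian→Band F ($682M), PeakComm→Band E ($423M), NorthTel→Band C ($790M), TerraLink→Band B ($797M); total welfare W = $2692M.
TerraLink receives Band B at value $797M, so the others get W − 797 = $1895M.
Without TerraLink: best allocation of the remaining 3 bidders over all 4 bands is Meridian→Band F ($682M), PeakComm→Band B ($718M), NorthTel→Band C ($790M), total $2190M.
VCG payment = (others' best without TerraLink) − (others' welfare with TerraLink) = 2190 − 1895 = $295M.

TerraLink pays $295M.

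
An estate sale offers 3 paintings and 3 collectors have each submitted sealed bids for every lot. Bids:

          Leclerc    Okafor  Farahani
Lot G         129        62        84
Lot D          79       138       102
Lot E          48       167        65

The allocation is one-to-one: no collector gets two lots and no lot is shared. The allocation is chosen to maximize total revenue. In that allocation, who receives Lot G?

This is the linear assignment problem.
Optimal: Leclerc→Lot G ($129), Okafor→Lot E ($167), Farahani→Lot D ($102) — total 129+167+102 = $398.
Column-greedy (each lot in turn goes to its best remaining collector) gives $332, worse by 66.
Next-best assignment: Leclerc→Lot G, Okafor→Lot D, Farahani→Lot E = $332.
Swapping Leclerc↔Farahani (Leclerc→Lot D $79, Farahani→Lot G $84) loses 68.

Leclerc receives Lot G.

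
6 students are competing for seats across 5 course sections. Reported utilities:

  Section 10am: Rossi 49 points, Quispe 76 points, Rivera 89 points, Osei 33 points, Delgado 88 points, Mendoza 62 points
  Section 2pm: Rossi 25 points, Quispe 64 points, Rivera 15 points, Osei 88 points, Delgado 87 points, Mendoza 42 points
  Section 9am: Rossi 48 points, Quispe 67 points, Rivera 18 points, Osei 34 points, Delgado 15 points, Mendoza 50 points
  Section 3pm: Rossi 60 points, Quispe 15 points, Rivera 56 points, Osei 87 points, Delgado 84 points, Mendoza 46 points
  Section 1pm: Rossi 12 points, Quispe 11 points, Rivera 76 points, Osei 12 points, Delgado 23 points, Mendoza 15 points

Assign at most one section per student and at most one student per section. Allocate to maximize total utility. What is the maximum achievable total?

Treat this as an assignment problem: match each student to one section.
Optimal: Delgado→Section 10am (88 points), Osei→Section 2pm (88 points), Quispe→Section 9am (67 points), Rossi→Section 3pm (60 points), Rivera→Section 1pm (76 points) — total 88+88+67+60+76 = 379 points.
Column-greedy (each section in turn goes to its best remaining student) gives 343 points, worse by 36.
Checked against all permutations: 379 points is optimal.

Max total: 379 points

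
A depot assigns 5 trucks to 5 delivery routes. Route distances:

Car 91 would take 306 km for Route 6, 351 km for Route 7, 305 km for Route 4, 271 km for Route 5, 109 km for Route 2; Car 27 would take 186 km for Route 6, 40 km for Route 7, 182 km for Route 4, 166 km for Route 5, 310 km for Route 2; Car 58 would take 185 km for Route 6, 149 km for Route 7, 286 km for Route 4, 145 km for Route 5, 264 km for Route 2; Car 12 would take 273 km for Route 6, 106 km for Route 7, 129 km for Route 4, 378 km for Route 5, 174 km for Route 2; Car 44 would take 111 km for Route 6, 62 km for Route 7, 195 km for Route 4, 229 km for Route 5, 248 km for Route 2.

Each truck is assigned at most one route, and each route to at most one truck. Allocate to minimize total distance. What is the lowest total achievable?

This is the linear assignment problem.
Optimal: Car 91→Route 2 (109 km), Car 27→Route 7 (40 km), Car 58→Route 5 (145 km), Car 12→Route 4 (129 km), Car 44→Route 6 (111 km) — total 109+40+145+129+111 = 534 km.
Next-best assignment: Car 91→Route 2, Car 27→Route 6, Car 58→Route 5, Car 12→Route 4, Car 44→Route 7 = 631 km.
Checked against all permutations: 534 km is optimal.

Min total: 534 km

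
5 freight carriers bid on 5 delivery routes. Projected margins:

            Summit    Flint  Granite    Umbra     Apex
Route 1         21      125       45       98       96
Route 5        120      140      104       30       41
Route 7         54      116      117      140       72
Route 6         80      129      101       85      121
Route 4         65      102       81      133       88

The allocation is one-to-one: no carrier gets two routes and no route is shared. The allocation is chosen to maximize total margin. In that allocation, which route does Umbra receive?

Umbra receives Route 4.

Optimal: Summit→Route 5 ($120k), Flint→Route 1 ($125k), Granite→Route 7 ($117k), Umbra→Route 4 ($133k), Apex→Route 6 ($121k) — total 120+125+117+133+121 = $616k.
Swapping Granite↔Summit (Granite→Route 5 $104k, Summit→Route 7 $54k) loses 79.
No other one-to-one assignment exceeds $616k.
Umbra's own top route is Route 7 ($140k), but forcing Umbra→Route 7 and reassigning the rest optimally gives only $587k — worse by 29.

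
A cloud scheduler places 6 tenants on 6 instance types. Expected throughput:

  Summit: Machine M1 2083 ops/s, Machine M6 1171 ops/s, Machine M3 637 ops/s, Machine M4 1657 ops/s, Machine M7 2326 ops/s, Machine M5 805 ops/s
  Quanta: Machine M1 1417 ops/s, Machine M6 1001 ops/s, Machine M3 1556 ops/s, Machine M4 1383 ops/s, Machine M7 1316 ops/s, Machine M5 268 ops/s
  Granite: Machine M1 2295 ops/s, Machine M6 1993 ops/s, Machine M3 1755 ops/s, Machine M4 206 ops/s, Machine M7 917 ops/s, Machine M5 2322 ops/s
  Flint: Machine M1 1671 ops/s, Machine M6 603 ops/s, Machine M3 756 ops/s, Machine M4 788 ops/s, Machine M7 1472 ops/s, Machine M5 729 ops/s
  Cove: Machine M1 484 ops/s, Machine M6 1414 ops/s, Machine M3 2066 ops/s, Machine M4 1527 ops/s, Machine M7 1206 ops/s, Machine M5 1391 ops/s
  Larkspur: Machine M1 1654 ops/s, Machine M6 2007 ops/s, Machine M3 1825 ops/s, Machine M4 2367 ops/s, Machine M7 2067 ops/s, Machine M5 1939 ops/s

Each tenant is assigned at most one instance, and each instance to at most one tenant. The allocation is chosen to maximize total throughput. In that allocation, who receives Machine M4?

Quanta receives Machine M4.

Optimal: Summit→Machine M7 (2326 ops/s), Quanta→Machine M4 (1383 ops/s), Granite→Machine M5 (2322 ops/s), Flint→Machine M1 (1671 ops/s), Cove→Machine M3 (2066 ops/s), Larkspur→Machine M6 (2007 ops/s) — total 2326+1383+2322+1671+2066+2007 = 11775 ops/s.
Column-greedy (each instance in turn goes to its best remaining tenant) gives 9765 ops/s, worse by 2010.
Next-best assignment: Summit→Machine M7, Quanta→Machine M6, Granite→Machine M5, Flint→Machine M1, Cove→Machine M3, Larkspur→Machine M4 = 11753 ops/s.
Checked against all permutations: 11775 ops/s is optimal.
Quanta's own top instance is Machine M3 (1556 ops/s), but forcing Quanta→Machine M3 and reassigning the rest optimally gives only 11656 ops/s — worse by 119.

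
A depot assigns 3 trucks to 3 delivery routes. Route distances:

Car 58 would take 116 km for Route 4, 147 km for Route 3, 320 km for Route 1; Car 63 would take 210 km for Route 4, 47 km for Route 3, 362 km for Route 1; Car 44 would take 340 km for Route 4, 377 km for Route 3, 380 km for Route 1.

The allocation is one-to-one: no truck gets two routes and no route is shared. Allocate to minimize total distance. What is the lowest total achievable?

Min total: 543 km

This is the linear assignment problem.
Optimal: Car 58→Route 4 (116 km), Car 63→Route 3 (47 km), Car 44→Route 1 (380 km) — total 116+47+380 = 543 km.
Next-best assignment: Car 58→Route 1, Car 63→Route 3, Car 44→Route 4 = 707 km.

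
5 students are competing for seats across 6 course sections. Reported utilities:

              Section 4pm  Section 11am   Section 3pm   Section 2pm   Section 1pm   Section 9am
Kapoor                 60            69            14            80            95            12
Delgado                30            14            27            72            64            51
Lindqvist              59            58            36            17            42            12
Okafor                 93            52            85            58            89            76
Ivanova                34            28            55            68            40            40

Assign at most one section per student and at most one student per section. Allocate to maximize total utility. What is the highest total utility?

Optimal: Kapoor→Section 1pm (95 points), Delgado→Section 2pm (72 points), Lindqvist→Section 11am (58 points), Okafor→Section 4pm (93 points), Ivanova→Section 3pm (55 points) — total 95+72+58+93+55 = 373 points.
Column-greedy (each section in turn goes to its best remaining student) gives 331 points, worse by 42.

Max total: 373 points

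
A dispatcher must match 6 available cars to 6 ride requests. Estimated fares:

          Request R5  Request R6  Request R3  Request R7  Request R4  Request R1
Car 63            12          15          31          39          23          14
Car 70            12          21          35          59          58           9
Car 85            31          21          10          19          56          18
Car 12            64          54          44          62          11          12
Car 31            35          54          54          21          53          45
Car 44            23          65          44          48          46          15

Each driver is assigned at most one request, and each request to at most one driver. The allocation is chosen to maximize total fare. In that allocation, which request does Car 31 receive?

This is a one-to-one assignment (maximum-weight bipartite matching).
Optimal: Car 63→Request R3 ($31), Car 70→Request R7 ($59), Car 85→Request R4 ($56), Car 12→Request R5 ($64), Car 31→Request R1 ($45), Car 44→Request R6 ($65) — total 31+59+56+64+45+65 = $320.
Max-entry greedy (repeatedly take the single best remaining cell) gives $312, worse by 8.
Next-best assignment: Car 63→Request R1, Car 70→Request R7, Car 85→Request R4, Car 12→Request R5, Car 31→Request R3, Car 44→Request R6 = $312.
Every other assignment is strictly worse.
Car 31's own top request is Request R6 ($54), but forcing Car 31→Request R6 and reassigning the rest optimally gives only $291 — worse by 29.

Car 31 receives Request R1.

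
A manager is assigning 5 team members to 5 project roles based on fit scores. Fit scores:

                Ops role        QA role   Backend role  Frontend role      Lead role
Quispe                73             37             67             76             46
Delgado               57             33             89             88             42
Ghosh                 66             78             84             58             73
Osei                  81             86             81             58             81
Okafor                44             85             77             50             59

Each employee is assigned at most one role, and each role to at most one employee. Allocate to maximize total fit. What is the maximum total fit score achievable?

Maximum total: 411 pts

Optimal: Quispe→Ops role (73 pts), Delgado→Frontend role (88 pts), Ghosh→Backend role (84 pts), Osei→Lead role (81 pts), Okafor→QA role (85 pts) — total 73+88+84+81+85 = 411 pts.
Row-greedy (each employee in turn takes its best remaining role) gives 383 pts, worse by 28.
Swapping Okafor↔Osei (Okafor→Lead role 59 pts, Osei→QA role 86 pts) loses 21.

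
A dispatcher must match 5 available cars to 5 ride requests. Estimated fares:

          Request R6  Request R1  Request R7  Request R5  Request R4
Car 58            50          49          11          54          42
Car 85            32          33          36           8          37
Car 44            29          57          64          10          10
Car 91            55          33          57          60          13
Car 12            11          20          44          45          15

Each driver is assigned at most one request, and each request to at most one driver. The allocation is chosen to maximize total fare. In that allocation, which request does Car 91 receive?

Treat this as an assignment problem: match each driver to one request.
Optimal: Car 58→Request R1 ($49), Car 85→Request R4 ($37), Car 44→Request R7 ($64), Car 91→Request R6 ($55), Car 12→Request R5 ($45) — total 49+37+64+55+45 = $250.
Max-entry greedy (repeatedly take the single best remaining cell) gives $231, worse by 19.
Next-best assignment: Car 58→Request R6, Car 85→Request R4, Car 44→Request R1, Car 91→Request R5, Car 12→Request R7 = $248.
Car 91's own top request is Request R5 ($60), but forcing Car 91→Request R5 and reassigning the rest optimally gives only $248 — worse by 2.

Car 91 receives Request R6.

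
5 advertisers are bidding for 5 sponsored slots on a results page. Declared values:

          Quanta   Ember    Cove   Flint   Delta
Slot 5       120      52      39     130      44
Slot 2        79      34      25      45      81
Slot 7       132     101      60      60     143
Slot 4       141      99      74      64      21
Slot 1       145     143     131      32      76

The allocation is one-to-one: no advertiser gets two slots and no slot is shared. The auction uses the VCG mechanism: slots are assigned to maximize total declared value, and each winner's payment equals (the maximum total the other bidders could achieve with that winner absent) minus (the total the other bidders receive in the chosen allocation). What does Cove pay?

Efficient allocation: Quanta→Slot 4 ($141), Ember→Slot 7 ($101), Cove→Slot 1 ($131), Flint→Slot 5 ($130), Delta→Slot 2 ($81); total welfare W = $584.
Cove receives Slot 1 at value $131, so the others get W − 131 = $453.
Without Cove: best allocation of the remaining 4 bidders over all 5 slots is Quanta→Slot 4 ($141), Ember→Slot 1 ($143), Flint→Slot 5 ($130), Delta→Slot 7 ($143), total $557.
VCG payment = (others' best without Cove) − (others' welfare with Cove) = 557 − 453 = $104.

Cove pays $104.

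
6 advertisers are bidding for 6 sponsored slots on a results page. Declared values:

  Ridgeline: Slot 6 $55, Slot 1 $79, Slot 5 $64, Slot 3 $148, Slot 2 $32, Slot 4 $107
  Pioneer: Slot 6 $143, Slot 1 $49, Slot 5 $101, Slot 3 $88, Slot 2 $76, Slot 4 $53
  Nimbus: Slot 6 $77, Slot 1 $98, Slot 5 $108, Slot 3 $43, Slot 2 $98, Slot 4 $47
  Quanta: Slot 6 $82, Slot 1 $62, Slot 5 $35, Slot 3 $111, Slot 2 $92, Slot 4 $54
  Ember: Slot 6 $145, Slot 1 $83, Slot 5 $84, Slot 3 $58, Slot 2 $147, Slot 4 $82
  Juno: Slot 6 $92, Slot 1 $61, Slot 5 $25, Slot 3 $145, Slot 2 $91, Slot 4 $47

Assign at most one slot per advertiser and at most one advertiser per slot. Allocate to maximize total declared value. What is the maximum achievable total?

Maximum total: $712

Optimal: Ridgeline→Slot 4 ($107), Pioneer→Slot 6 ($143), Nimbus→Slot 5 ($108), Quanta→Slot 1 ($62), Ember→Slot 2 ($147), Juno→Slot 3 ($145) — total 107+143+108+62+147+145 = $712.
Row-greedy (each advertiser in turn takes its best remaining slot) gives $621, worse by 91.
Next-best assignment: Ridgeline→Slot 4, Pioneer→Slot 5, Nimbus→Slot 1, Quanta→Slot 2, Ember→Slot 6, Juno→Slot 3 = $688.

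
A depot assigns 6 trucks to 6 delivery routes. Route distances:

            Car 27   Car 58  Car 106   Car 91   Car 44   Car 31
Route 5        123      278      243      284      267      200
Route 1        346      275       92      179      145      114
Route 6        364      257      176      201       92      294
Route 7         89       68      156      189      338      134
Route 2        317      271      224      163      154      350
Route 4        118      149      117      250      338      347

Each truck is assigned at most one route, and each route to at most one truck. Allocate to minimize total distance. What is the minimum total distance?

Min total: 677 km

Treat this as an assignment problem: match each truck to one route.
Optimal: Car 27→Route 5 (123 km), Car 58→Route 7 (68 km), Car 106→Route 4 (117 km), Car 91→Route 2 (163 km), Car 44→Route 6 (92 km), Car 31→Route 1 (114 km) — total 123+68+117+163+92+114 = 677 km.
Column-greedy (each route in turn goes to its cheapest remaining truck) gives 885 km, worse by 208.
Next-best assignment: Car 27→Route 4, Car 58→Route 7, Car 106→Route 1, Car 91→Route 2, Car 44→Route 6, Car 31→Route 5 = 733 km.
Swapping Car 44↔Car 27 (Car 44→Route 5 267 km, Car 27→Route 6 364 km) adds 416.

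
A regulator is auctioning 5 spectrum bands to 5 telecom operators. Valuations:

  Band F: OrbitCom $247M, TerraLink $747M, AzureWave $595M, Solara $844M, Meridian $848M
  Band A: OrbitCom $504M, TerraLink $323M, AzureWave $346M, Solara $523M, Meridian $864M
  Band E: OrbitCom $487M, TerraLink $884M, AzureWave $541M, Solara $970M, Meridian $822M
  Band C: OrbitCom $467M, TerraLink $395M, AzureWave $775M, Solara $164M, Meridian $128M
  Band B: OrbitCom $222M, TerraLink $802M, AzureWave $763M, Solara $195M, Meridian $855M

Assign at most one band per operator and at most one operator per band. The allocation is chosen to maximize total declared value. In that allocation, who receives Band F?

Optimal: OrbitCom→Band A ($504M), TerraLink→Band B ($802M), AzureWave→Band C ($775M), Solara→Band E ($970M), Meridian→Band F ($848M) — total 504+802+775+970+848 = $3899M.
Column-greedy (each band in turn goes to its best remaining operator) gives $3252M, worse by 647.
Next-best assignment: OrbitCom→Band A, TerraLink→Band E, AzureWave→Band C, Solara→Band F, Meridian→Band B = $3862M.
Meridian's own top band is Band A ($864M), but forcing Meridian→Band A and reassigning the rest optimally gives only $3822M — worse by 77.

Meridian receives Band F.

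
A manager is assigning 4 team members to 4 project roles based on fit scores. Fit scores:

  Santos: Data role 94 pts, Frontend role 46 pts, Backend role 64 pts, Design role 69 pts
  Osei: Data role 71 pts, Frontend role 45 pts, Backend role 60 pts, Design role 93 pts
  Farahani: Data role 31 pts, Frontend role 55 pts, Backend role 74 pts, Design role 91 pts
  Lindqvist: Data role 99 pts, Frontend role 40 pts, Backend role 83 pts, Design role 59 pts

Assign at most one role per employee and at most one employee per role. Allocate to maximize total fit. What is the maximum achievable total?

Treat this as an assignment problem: match each employee to one role.
Optimal: Santos→Data role (94 pts), Osei→Design role (93 pts), Farahani→Frontend role (55 pts), Lindqvist→Backend role (83 pts) — total 94+93+55+83 = 325 pts.
Column-greedy (each role in turn goes to its best remaining employee) gives 311 pts, worse by 14.
No other one-to-one assignment exceeds 325 pts.

Max total: 325 pts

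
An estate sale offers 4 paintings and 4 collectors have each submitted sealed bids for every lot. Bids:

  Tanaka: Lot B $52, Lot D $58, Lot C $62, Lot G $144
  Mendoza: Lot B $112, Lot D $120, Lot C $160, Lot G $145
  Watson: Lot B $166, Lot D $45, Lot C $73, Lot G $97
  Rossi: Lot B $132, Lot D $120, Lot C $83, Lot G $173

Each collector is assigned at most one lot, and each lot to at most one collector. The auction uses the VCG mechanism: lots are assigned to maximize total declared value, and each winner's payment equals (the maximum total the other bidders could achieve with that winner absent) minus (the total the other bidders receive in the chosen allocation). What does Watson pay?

Efficient allocation: Tanaka→Lot G ($144), Mendoza→Lot C ($160), Watson→Lot B ($166), Rossi→Lot D ($120); total welfare W = $590.
Watson receives Lot B at value $166, so the others get W − 166 = $424.
Without Watson: best allocation of the remaining 3 bidders over all 4 lots is Tanaka→Lot G ($144), Mendoza→Lot C ($160), Rossi→Lot B ($132), total $436.
VCG payment = (others' best without Watson) − (others' welfare with Watson) = 436 − 424 = $12.

Watson pays $12.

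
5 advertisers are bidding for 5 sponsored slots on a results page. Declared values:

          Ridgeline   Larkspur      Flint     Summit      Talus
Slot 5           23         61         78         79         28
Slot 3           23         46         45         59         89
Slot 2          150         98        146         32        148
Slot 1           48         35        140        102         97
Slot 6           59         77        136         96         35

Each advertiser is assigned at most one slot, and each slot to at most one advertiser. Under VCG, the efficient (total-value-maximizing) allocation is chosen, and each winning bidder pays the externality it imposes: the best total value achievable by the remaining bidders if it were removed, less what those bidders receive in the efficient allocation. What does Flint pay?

Efficient allocation: Ridgeline→Slot 2 ($150), Larkspur→Slot 5 ($61), Flint→Slot 6 ($136), Summit→Slot 1 ($102), Talus→Slot 3 ($89); total welfare W = $538.
Flint receives Slot 6 at value $136, so the others get W − 136 = $402.
Without Flint: best allocation of the remaining 4 bidders over all 5 slots is Ridgeline→Slot 2 ($150), Larkspur→Slot 6 ($77), Summit→Slot 1 ($102), Talus→Slot 3 ($89), total $418.
VCG payment = (others' best without Flint) − (others' welfare with Flint) = 418 − 402 = $16.

Flint pays $16.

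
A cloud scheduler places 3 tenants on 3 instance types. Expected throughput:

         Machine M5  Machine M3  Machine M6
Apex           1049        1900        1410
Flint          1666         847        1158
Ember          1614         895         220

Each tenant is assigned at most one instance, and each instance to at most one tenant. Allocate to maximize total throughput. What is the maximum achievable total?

Max total: 4672 ops/s

This is the linear assignment problem.
Optimal: Apex→Machine M3 (1900 ops/s), Flint→Machine M6 (1158 ops/s), Ember→Machine M5 (1614 ops/s) — total 1900+1158+1614 = 4672 ops/s.
Max-entry greedy (repeatedly take the single best remaining cell) gives 3786 ops/s, worse by 886.
No other one-to-one assignment exceeds 4672 ops/s.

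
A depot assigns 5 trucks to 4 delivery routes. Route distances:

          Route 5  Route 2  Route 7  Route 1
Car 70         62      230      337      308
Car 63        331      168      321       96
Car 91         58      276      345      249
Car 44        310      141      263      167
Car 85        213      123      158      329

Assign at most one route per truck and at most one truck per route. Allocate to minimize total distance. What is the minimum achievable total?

Minimum total: 453 km

Treat this as an assignment problem: match each truck to one route.
Optimal: Car 91→Route 5 (58 km), Car 44→Route 2 (141 km), Car 85→Route 7 (158 km), Car 63→Route 1 (96 km) — total 58+141+158+96 = 453 km.
Row-greedy (each truck in turn takes its cheapest remaining route) gives 697 km, worse by 244.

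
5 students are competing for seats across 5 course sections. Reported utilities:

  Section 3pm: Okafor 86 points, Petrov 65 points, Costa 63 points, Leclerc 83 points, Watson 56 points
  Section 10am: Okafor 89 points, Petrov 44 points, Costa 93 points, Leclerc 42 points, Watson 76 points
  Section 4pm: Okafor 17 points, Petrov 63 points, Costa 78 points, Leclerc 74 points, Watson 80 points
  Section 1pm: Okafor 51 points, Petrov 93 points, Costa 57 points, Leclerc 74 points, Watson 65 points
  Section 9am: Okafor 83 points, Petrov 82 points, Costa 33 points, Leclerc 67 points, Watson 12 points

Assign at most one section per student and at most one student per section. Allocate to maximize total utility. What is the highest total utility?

This is a one-to-one assignment (maximum-weight bipartite matching).
Optimal: Okafor→Section 9am (83 points), Petrov→Section 1pm (93 points), Costa→Section 10am (93 points), Leclerc→Section 3pm (83 points), Watson→Section 4pm (80 points) — total 83+93+93+83+80 = 432 points.
Next-best assignment: Okafor→Section 3pm, Petrov→Section 1pm, Costa→Section 10am, Leclerc→Section 9am, Watson→Section 4pm = 419 points.
Swapping Costa↔Petrov (Costa→Section 1pm 57 points, Petrov→Section 10am 44 points) loses 85.

Maximum total: 432 points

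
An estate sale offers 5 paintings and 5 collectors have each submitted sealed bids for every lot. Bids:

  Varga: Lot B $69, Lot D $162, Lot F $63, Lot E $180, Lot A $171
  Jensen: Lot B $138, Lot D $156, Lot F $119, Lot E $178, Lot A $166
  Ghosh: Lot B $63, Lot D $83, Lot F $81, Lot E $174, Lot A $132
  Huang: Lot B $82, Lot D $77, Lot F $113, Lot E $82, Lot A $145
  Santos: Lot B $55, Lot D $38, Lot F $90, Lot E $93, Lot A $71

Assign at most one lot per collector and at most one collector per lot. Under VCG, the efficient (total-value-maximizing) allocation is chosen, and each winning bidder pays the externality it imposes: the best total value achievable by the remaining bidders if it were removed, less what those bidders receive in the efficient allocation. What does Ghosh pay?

Ghosh pays $40.

Efficient allocation: Varga→Lot D ($162), Jensen→Lot B ($138), Ghosh→Lot E ($174), Huang→Lot A ($145), Santos→Lot F ($90); total welfare W = $709.
Ghosh receives Lot E at value $174, so the others get W − 174 = $535.
Without Ghosh: best allocation of the remaining 4 bidders over all 5 lots is Varga→Lot D ($162), Jensen→Lot E ($178), Huang→Lot A ($145), Santos→Lot F ($90), total $575.
VCG payment = (others' best without Ghosh) − (others' welfare with Ghosh) = 575 − 535 = $40.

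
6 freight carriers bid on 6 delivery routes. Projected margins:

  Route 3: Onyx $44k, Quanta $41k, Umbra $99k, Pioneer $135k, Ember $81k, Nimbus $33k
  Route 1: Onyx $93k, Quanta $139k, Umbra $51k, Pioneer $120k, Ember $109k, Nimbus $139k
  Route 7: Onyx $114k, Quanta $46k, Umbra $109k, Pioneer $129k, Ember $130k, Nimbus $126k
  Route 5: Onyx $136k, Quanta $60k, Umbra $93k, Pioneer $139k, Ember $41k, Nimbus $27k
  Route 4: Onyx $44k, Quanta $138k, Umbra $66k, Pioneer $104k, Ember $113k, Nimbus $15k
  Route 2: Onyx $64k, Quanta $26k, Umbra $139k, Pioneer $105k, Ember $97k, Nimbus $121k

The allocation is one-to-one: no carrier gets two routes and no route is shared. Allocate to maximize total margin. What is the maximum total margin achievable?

Optimal: Onyx→Route 5 ($136k), Quanta→Route 4 ($138k), Umbra→Route 2 ($139k), Pioneer→Route 3 ($135k), Ember→Route 7 ($130k), Nimbus→Route 1 ($139k) — total 136+138+139+135+130+139 = $817k.
Column-greedy (each route in turn goes to its best remaining carrier) gives $727k, worse by 90.
Next-best assignment: Onyx→Route 5, Quanta→Route 1, Umbra→Route 2, Pioneer→Route 3, Ember→Route 4, Nimbus→Route 7 = $788k.

Maximum total: $817k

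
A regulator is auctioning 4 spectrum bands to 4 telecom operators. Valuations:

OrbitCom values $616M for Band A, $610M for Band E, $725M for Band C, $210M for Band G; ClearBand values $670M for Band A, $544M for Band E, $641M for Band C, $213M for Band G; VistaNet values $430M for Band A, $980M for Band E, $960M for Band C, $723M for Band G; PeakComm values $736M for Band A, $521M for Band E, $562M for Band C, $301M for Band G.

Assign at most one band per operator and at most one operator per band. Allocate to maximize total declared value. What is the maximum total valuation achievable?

Max total: $2728M

Optimal: OrbitCom→Band C ($725M), ClearBand→Band E ($544M), VistaNet→Band G ($723M), PeakComm→Band A ($736M) — total 725+544+723+736 = $2728M.
Checked against all permutations: $2728M is optimal.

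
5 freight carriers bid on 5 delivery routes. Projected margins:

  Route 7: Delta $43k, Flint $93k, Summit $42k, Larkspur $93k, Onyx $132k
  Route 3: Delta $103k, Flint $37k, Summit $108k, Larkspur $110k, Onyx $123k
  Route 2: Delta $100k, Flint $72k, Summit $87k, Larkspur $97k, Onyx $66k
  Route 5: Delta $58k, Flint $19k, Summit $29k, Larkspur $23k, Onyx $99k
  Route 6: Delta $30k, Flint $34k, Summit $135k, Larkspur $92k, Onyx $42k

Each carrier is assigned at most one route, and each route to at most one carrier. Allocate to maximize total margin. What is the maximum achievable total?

This is the linear assignment problem.
Optimal: Delta→Route 2 ($100k), Flint→Route 7 ($93k), Summit→Route 6 ($135k), Larkspur→Route 3 ($110k), Onyx→Route 5 ($99k) — total 100+93+135+110+99 = $537k.
Column-greedy (each route in turn goes to its best remaining carrier) gives $405k, worse by 132.
Next-best assignment: Delta→Route 3, Flint→Route 7, Summit→Route 6, Larkspur→Route 2, Onyx→Route 5 = $527k.
Swapping Summit↔Flint (Summit→Route 7 $42k, Flint→Route 6 $34k) loses 152.

Maximum total: $537k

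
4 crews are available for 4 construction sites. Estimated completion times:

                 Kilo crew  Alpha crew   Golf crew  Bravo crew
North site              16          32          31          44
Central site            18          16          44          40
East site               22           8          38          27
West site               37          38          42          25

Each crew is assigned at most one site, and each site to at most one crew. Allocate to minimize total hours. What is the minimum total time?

Minimum total: 82 hours

Optimal: Kilo crew→Central site (18 hours), Alpha crew→East site (8 hours), Golf crew→North site (31 hours), Bravo crew→West site (25 hours) — total 18+8+31+25 = 82 hours.
Row-greedy (each crew in turn takes its cheapest remaining site) gives 106 hours, worse by 24.
Next-best assignment: Kilo crew→North site, Alpha crew→East site, Golf crew→Central site, Bravo crew→West site = 93 hours.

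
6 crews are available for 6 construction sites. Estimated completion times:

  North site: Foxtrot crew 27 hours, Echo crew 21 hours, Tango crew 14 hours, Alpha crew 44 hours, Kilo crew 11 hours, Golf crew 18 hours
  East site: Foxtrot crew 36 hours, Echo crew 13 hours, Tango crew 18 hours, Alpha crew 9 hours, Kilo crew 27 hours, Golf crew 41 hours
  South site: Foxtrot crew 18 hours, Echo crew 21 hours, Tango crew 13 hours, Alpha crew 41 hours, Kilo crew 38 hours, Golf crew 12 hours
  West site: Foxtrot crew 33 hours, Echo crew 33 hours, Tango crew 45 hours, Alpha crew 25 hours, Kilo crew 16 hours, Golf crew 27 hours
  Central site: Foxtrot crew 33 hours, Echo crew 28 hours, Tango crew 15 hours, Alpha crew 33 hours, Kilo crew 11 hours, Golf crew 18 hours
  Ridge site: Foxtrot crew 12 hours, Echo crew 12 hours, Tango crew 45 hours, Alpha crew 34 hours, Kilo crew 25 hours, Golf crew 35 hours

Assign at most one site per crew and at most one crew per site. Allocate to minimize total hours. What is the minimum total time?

Minimum total: 85 hours

Optimal: Foxtrot crew→Ridge site (12 hours), Echo crew→North site (21 hours), Tango crew→Central site (15 hours), Alpha crew→East site (9 hours), Kilo crew→West site (16 hours), Golf crew→South site (12 hours) — total 12+21+15+9+16+12 = 85 hours.
Row-greedy (each crew in turn takes its cheapest remaining site) gives 92 hours, worse by 7.
Next-best assignment: Foxtrot crew→South site, Echo crew→Ridge site, Tango crew→North site, Alpha crew→East site, Kilo crew→West site, Golf crew→Central site = 87 hours.
Swapping Kilo crew↔Alpha crew (Kilo crew→East site 27 hours, Alpha crew→West site 25 hours) adds 27.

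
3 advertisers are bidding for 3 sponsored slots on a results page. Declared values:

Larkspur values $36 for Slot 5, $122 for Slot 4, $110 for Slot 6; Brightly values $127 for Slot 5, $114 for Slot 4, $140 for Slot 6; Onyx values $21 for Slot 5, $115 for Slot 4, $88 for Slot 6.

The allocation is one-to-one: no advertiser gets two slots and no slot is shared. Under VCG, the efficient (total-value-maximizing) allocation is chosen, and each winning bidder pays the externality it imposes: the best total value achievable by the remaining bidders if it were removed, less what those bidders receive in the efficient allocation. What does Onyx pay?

Efficient allocation: Larkspur→Slot 6 ($110), Brightly→Slot 5 ($127), Onyx→Slot 4 ($115); total welfare W = $352.
Onyx receives Slot 4 at value $115, so the others get W − 115 = $237.
Without Onyx: best allocation of the remaining 2 bidders over all 3 slots is Larkspur→Slot 4 ($122), Brightly→Slot 6 ($140), total $262.
VCG payment = (others' best without Onyx) − (others' welfare with Onyx) = 262 − 237 = $25.

Onyx pays $25.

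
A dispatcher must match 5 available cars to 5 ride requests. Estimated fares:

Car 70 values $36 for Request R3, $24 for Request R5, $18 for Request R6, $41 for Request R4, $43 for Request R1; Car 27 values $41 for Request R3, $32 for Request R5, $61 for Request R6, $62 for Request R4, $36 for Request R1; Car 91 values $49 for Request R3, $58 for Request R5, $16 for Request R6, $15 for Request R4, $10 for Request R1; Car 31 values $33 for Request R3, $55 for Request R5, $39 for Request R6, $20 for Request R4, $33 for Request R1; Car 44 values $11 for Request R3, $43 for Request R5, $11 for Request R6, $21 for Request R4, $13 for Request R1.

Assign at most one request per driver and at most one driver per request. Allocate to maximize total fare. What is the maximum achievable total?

Optimal: Car 70→Request R1 ($43), Car 27→Request R4 ($62), Car 91→Request R3 ($49), Car 31→Request R6 ($39), Car 44→Request R5 ($43) — total 43+62+49+39+43 = $236.
Row-greedy (each driver in turn takes its best remaining request) gives $213, worse by 23.
Next-best assignment: Car 70→Request R1, Car 27→Request R6, Car 91→Request R3, Car 31→Request R5, Car 44→Request R4 = $229.
No other one-to-one assignment exceeds $236.

Max total: $236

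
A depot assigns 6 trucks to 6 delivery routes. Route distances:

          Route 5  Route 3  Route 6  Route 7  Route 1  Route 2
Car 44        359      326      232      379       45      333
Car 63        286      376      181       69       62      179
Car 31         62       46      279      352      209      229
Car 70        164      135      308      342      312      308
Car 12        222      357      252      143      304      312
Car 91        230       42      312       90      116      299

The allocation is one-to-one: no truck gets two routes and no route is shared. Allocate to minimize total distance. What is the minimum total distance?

Minimum total: 763 km

Optimal: Car 44→Route 1 (45 km), Car 63→Route 2 (179 km), Car 31→Route 5 (62 km), Car 70→Route 3 (135 km), Car 12→Route 6 (252 km), Car 91→Route 7 (90 km) — total 45+179+62+135+252+90 = 763 km.
Column-greedy (each route in turn goes to its cheapest remaining truck) gives 781 km, worse by 18.
Next-best assignment: Car 44→Route 1, Car 63→Route 2, Car 31→Route 3, Car 70→Route 5, Car 12→Route 6, Car 91→Route 7 = 776 km.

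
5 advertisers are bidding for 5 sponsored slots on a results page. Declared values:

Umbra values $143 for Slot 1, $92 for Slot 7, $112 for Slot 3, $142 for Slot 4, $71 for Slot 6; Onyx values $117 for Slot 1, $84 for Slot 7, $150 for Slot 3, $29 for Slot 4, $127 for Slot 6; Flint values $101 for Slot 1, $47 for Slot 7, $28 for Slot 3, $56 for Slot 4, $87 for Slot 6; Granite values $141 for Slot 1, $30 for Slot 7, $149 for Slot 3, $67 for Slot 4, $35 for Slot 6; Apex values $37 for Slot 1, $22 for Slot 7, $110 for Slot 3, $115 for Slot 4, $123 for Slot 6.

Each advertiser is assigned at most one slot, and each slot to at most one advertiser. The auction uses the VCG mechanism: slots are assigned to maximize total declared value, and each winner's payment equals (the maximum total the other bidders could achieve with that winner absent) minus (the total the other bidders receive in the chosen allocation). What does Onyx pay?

Efficient allocation: Umbra→Slot 4 ($142), Onyx→Slot 3 ($150), Flint→Slot 7 ($47), Granite→Slot 1 ($141), Apex→Slot 6 ($123); total welfare W = $603.
Onyx receives Slot 3 at value $150, so the others get W − 150 = $453.
Without Onyx: best allocation of the remaining 4 bidders over all 5 slots is Umbra→Slot 4 ($142), Flint→Slot 1 ($101), Granite→Slot 3 ($149), Apex→Slot 6 ($123), total $515.
VCG payment = (others' best without Onyx) − (others' welfare with Onyx) = 515 − 453 = $62.

Onyx pays $62.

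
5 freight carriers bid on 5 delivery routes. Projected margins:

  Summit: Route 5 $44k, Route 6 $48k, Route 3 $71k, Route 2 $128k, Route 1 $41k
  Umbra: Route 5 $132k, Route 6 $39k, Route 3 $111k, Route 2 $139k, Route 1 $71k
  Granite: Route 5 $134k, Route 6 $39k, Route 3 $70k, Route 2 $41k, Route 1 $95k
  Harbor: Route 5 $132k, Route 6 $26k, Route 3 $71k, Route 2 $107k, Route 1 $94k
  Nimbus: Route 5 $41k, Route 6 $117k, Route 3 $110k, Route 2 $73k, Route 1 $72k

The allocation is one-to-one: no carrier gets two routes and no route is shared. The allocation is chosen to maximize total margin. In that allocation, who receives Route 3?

Umbra receives Route 3.

Treat this as an assignment problem: match each carrier to one route.
Optimal: Summit→Route 2 ($128k), Umbra→Route 3 ($111k), Granite→Route 5 ($134k), Harbor→Route 1 ($94k), Nimbus→Route 6 ($117k) — total 128+111+134+94+117 = $584k.
Max-entry greedy (repeatedly take the single best remaining cell) gives $555k, worse by 29.
Next-best assignment: Summit→Route 2, Umbra→Route 3, Granite→Route 1, Harbor→Route 5, Nimbus→Route 6 = $583k.
Umbra's own top route is Route 2 ($139k), but forcing Umbra→Route 2 and reassigning the rest optimally gives only $555k — worse by 29.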